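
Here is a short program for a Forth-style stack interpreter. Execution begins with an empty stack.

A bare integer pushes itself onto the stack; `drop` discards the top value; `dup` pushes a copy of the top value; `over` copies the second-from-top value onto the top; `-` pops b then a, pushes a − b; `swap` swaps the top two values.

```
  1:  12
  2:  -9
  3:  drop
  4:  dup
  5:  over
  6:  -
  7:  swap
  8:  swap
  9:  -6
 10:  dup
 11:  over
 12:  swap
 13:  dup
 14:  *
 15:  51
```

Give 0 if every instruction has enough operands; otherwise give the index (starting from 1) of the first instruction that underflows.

0

12   -> [12]
-9   -> [12, -9]
drop -> [12]
dup  -> [12, 12]
over -> [12, 12, 12]
-    -> [12, 0]
swap -> [0, 12]
swap -> [12, 0]
-6   -> [12, 0, -6]
dup  -> [12, 0, -6, -6]
over -> [12, 0, -6, -6, -6]
swap -> [12, 0, -6, -6, -6]
dup  -> [12, 0, -6, -6, -6, -6]
*    -> [12, 0, -6, -6, 36]
51   -> [12, 0, -6, -6, 36, 51]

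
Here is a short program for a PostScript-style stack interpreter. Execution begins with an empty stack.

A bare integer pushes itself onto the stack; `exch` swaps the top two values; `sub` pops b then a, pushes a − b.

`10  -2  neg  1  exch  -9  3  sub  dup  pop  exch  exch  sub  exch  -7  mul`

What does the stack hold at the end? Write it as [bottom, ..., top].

[10, 14, -7]

10   : 10
-2   : 10 -2
neg  : 10 2
1    : 10 2 1
exch : 10 1 2
-9   : 10 1 2 -9
3    : 10 1 2 -9 3
sub  : 10 1 2 -12
dup  : 10 1 2 -12 -12
pop  : 10 1 2 -12
exch : 10 1 -12 2
exch : 10 1 2 -12
sub  : 10 1 14
exch : 10 14 1
-7   : 10 14 1 -7
mul  : 10 14 -7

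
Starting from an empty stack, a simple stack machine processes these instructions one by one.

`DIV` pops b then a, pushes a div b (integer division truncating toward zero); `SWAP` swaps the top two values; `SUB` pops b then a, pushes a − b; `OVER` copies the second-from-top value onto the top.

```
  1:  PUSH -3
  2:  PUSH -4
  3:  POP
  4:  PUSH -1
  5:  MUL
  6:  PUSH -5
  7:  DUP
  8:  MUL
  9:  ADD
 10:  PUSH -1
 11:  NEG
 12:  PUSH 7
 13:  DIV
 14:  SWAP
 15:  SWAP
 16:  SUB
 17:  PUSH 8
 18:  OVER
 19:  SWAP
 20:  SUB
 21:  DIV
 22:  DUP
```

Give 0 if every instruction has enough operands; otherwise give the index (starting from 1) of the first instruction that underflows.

0

PUSH -3 -> -3
PUSH -4 -> -3 -4
POP     -> -3
PUSH -1 -> -3 -1
MUL     -> 3
PUSH -5 -> 3 -5
DUP     -> 3 -5 -5
MUL     -> 3 25
ADD     -> 28
PUSH -1 -> 28 -1
NEG     -> 28 1
PUSH 7  -> 28 1 7
DIV     -> 28 0
SWAP    -> 0 28
SWAP    -> 28 0
SUB     -> 28
PUSH 8  -> 28 8
OVER    -> 28 8 28
SWAP    -> 28 28 8
SUB     -> 28 20
DIV     -> 1
DUP     -> 1 1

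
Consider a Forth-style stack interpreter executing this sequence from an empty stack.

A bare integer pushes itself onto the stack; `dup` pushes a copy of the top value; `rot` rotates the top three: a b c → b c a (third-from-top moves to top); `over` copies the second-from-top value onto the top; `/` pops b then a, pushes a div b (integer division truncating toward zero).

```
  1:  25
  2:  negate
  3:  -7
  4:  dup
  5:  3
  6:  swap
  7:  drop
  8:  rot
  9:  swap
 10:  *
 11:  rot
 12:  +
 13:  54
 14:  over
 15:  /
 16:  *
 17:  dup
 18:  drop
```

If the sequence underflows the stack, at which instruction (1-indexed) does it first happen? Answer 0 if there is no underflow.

11

25     -> [25]
negate -> [-25]
-7     -> [-25, -7]
dup    -> [-25, -7, -7]
3      -> [-25, -7, -7, 3]
swap   -> [-25, -7, 3, -7]
drop   -> [-25, -7, 3]
rot    -> [-7, 3, -25]
swap   -> [-7, -25, 3]
*      -> [-7, -75]
rot  — needs 3 operands, stack has 2 → underflow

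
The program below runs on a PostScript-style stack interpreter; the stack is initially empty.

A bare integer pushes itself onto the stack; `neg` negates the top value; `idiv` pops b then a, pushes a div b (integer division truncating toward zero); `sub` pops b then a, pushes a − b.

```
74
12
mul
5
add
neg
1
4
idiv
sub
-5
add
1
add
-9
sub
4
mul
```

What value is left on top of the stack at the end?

74   : [74]
12   : [74, 12]
mul  : [888]
5    : [888, 5]
add  : [893]
neg  : [-893]
1    : [-893, 1]
4    : [-893, 1, 4]
idiv : [-893, 0]
sub  : [-893]
-5   : [-893, -5]
add  : [-898]
1    : [-898, 1]
add  : [-897]
-9   : [-897, -9]
sub  : [-888]
4    : [-888, 4]
mul  : [-3552]

-3552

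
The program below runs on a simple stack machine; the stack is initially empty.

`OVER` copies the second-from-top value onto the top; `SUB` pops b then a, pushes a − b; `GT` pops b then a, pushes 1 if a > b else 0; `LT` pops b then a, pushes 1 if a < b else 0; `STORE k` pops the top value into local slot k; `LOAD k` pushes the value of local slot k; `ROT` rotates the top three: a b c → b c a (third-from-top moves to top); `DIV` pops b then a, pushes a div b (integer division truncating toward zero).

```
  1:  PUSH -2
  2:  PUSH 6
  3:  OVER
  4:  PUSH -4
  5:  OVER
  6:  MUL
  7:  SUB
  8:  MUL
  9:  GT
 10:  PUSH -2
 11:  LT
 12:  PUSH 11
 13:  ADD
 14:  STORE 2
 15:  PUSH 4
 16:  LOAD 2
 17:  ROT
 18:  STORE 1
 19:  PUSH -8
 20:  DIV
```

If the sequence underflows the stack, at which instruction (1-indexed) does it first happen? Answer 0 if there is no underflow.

17

PUSH -2 : [-2]
PUSH 6  : [-2, 6]
OVER    : [-2, 6, -2]
PUSH -4 : [-2, 6, -2, -4]
OVER    : [-2, 6, -2, -4, -2]
MUL     : [-2, 6, -2, 8]
SUB     : [-2, 6, -10]
MUL     : [-2, -60]
GT      : [1]
PUSH -2 : [1, -2]
LT      : [0]
PUSH 11 : [0, 11]
ADD     : [11]
STORE 2 : []
PUSH 4  : [4]
LOAD 2  : [4, 11]
ROT  — needs 3 operands, stack has 2 → underflow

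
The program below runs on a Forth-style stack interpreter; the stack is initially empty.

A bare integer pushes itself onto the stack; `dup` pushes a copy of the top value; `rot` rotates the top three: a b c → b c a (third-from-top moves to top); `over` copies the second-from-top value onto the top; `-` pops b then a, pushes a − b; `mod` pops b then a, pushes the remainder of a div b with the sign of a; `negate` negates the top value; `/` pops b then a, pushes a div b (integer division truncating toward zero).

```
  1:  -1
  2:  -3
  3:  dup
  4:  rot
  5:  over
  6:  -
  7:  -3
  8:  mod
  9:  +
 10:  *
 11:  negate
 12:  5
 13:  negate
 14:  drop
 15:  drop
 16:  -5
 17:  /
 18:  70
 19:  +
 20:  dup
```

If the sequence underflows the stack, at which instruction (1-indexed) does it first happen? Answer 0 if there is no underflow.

17

-1     : -1
-3     : -1 -3
dup    : -1 -3 -3
rot    : -3 -3 -1
over   : -3 -3 -1 -3
-      : -3 -3 2
-3     : -3 -3 2 -3
mod    : -3 -3 2
+      : -3 -1
*      : 3
negate : -3
5      : -3 5
negate : -3 -5
drop   : -3
drop   : (empty)
-5     : -5
/  — needs 2 operands, stack has 1 → underflow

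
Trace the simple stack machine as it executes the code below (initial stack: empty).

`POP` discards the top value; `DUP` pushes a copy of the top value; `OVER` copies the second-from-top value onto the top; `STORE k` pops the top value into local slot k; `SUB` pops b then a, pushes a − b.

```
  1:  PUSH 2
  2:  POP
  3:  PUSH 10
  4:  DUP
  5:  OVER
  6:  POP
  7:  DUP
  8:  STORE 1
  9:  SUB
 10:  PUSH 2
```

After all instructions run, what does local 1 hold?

PUSH 2   [2]
POP      []
PUSH 10  [10]
DUP      [10, 10]
OVER     [10, 10, 10]
POP      [10, 10]
DUP      [10, 10, 10]
STORE 1  [10, 10]
SUB      [0]
PUSH 2   [0, 2]

10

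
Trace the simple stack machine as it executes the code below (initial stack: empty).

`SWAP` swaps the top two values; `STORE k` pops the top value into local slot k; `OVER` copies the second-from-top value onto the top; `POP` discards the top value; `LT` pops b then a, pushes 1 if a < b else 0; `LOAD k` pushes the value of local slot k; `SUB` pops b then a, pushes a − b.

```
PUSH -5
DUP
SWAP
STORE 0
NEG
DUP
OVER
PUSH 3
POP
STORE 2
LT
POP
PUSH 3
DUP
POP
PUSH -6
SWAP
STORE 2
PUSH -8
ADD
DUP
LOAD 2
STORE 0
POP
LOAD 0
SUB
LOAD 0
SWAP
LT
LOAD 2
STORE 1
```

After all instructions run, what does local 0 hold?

3

PUSH -5 : [-5]
DUP     : [-5, -5]
SWAP    : [-5, -5]
STORE 0 : [-5]
NEG     : [5]
DUP     : [5, 5]
OVER    : [5, 5, 5]
PUSH 3  : [5, 5, 5, 3]
POP     : [5, 5, 5]
STORE 2 : [5, 5]
LT      : [0]
POP     : []
PUSH 3  : [3]
DUP     : [3, 3]
POP     : [3]
PUSH -6 : [3, -6]
SWAP    : [-6, 3]
STORE 2 : [-6]
PUSH -8 : [-6, -8]
ADD     : [-14]
DUP     : [-14, -14]
LOAD 2  : [-14, -14, 3]
STORE 0 : [-14, -14]
POP     : [-14]
LOAD 0  : [-14, 3]
SUB     : [-17]
LOAD 0  : [-17, 3]
SWAP    : [3, -17]
LT      : [0]
LOAD 2  : [0, 3]
STORE 1 : [0]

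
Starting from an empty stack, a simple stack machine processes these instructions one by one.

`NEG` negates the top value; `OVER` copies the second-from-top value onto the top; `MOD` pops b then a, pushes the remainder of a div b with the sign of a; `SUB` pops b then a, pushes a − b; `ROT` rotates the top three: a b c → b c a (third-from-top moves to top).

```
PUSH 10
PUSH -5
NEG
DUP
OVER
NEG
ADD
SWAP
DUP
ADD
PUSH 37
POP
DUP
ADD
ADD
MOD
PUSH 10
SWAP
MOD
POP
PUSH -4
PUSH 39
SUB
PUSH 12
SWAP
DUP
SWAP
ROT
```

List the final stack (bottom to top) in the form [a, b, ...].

PUSH 10 -> 10
PUSH -5 -> 10 -5
NEG     -> 10 5
DUP     -> 10 5 5
OVER    -> 10 5 5 5
NEG     -> 10 5 5 -5
ADD     -> 10 5 0
SWAP    -> 10 0 5
DUP     -> 10 0 5 5
ADD     -> 10 0 10
PUSH 37 -> 10 0 10 37
POP     -> 10 0 10
DUP     -> 10 0 10 10
ADD     -> 10 0 20
ADD     -> 10 20
MOD     -> 10
PUSH 10 -> 10 10
SWAP    -> 10 10
MOD     -> 0
POP     -> (empty)
PUSH -4 -> -4
PUSH 39 -> -4 39
SUB     -> -43
PUSH 12 -> -43 12
SWAP    -> 12 -43
DUP     -> 12 -43 -43
SWAP    -> 12 -43 -43
ROT     -> -43 -43 12

[-43, -43, 12]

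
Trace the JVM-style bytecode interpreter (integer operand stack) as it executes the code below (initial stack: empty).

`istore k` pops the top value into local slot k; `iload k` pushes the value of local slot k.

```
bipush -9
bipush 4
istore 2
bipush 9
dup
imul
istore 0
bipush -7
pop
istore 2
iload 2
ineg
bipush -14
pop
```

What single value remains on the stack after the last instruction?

9

bipush -9  → [-9]
bipush 4   → [-9, 4]
istore 2   → [-9]
bipush 9   → [-9, 9]
dup        → [-9, 9, 9]
imul       → [-9, 81]
istore 0   → [-9]
bipush -7  → [-9, -7]
pop        → [-9]
istore 2   → []
iload 2    → [-9]
ineg       → [9]
bipush -14 → [9, -14]
pop        → [9]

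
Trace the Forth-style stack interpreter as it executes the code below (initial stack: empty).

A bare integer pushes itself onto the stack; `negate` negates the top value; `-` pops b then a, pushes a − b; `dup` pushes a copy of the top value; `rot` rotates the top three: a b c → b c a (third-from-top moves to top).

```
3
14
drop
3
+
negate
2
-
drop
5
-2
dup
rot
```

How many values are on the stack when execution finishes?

3      : [3]
14     : [3, 14]
drop   : [3]
3      : [3, 3]
+      : [6]
negate : [-6]
2      : [-6, 2]
-      : [-8]
drop   : []
5      : [5]
-2     : [5, -2]
dup    : [5, -2, -2]
rot    : [-2, -2, 5]

3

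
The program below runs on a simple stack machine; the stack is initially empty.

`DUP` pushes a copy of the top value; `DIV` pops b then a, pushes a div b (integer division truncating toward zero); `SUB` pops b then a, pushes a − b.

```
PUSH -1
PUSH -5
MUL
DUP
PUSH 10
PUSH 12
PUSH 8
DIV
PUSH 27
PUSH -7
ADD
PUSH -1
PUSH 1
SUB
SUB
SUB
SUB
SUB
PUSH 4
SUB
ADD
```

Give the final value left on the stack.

-25

PUSH -1 → -1
PUSH -5 → -1 -5
MUL     → 5
DUP     → 5 5
PUSH 10 → 5 5 10
PUSH 12 → 5 5 10 12
PUSH 8  → 5 5 10 12 8
DIV     → 5 5 10 1
PUSH 27 → 5 5 10 1 27
PUSH -7 → 5 5 10 1 27 -7
ADD     → 5 5 10 1 20
PUSH -1 → 5 5 10 1 20 -1
PUSH 1  → 5 5 10 1 20 -1 1
SUB     → 5 5 10 1 20 -2
SUB     → 5 5 10 1 22
SUB     → 5 5 10 -21
SUB     → 5 5 31
SUB     → 5 -26
PUSH 4  → 5 -26 4
SUB     → 5 -30
ADD     → -25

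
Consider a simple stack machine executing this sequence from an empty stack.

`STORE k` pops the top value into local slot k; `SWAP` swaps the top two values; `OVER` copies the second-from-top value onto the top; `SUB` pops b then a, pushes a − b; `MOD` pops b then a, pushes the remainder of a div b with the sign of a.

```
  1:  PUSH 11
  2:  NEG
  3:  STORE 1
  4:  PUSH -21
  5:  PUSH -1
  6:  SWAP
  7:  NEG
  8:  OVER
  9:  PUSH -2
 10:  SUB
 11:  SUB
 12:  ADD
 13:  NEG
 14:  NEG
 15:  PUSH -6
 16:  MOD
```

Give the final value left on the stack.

1

PUSH 11  → 11
NEG      → -11
STORE 1  → (empty)
PUSH -21 → -21
PUSH -1  → -21 -1
SWAP     → -1 -21
NEG      → -1 21
OVER     → -1 21 -1
PUSH -2  → -1 21 -1 -2
SUB      → -1 21 1
SUB      → -1 20
ADD      → 19
NEG      → -19
NEG      → 19
PUSH -6  → 19 -6
MOD      → 1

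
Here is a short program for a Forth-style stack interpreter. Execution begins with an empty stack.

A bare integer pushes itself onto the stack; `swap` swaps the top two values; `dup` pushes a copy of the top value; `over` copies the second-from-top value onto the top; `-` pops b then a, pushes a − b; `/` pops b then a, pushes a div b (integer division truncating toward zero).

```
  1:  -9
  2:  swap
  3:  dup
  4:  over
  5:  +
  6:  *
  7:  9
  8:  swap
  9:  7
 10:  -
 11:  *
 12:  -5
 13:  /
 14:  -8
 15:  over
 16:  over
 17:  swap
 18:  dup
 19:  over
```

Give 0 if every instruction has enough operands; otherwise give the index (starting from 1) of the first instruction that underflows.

2

-9 -> -9
swap  — needs 2 operands, stack has 1 → underflow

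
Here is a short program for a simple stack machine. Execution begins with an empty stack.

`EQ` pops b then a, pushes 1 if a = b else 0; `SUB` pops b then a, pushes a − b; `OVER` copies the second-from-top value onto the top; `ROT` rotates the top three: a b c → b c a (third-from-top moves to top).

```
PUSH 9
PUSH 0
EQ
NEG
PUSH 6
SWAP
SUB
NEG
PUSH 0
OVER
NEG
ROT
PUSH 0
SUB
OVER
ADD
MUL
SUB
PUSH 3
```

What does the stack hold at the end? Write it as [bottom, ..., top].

PUSH 9 -> [9]
PUSH 0 -> [9, 0]
EQ     -> [0]
NEG    -> [0]
PUSH 6 -> [0, 6]
SWAP   -> [6, 0]
SUB    -> [6]
NEG    -> [-6]
PUSH 0 -> [-6, 0]
OVER   -> [-6, 0, -6]
NEG    -> [-6, 0, 6]
ROT    -> [0, 6, -6]
PUSH 0 -> [0, 6, -6, 0]
SUB    -> [0, 6, -6]
OVER   -> [0, 6, -6, 6]
ADD    -> [0, 6, 0]
MUL    -> [0, 0]
SUB    -> [0]
PUSH 3 -> [0, 3]

[0, 3]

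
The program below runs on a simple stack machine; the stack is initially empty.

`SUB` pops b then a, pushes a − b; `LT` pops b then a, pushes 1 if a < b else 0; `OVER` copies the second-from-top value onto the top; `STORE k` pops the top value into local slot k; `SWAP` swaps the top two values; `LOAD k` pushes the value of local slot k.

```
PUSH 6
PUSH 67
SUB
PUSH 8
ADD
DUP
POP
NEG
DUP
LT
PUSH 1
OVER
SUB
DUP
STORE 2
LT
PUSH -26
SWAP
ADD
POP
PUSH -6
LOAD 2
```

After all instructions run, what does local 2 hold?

PUSH 6    6
PUSH 67   6 67
SUB       -61
PUSH 8    -61 8
ADD       -53
DUP       -53 -53
POP       -53
NEG       53
DUP       53 53
LT        0
PUSH 1    0 1
OVER      0 1 0
SUB       0 1
DUP       0 1 1
STORE 2   0 1
LT        1
PUSH -26  1 -26
SWAP      -26 1
ADD       -25
POP       (empty)
PUSH -6   -6
LOAD 2    -6 1

1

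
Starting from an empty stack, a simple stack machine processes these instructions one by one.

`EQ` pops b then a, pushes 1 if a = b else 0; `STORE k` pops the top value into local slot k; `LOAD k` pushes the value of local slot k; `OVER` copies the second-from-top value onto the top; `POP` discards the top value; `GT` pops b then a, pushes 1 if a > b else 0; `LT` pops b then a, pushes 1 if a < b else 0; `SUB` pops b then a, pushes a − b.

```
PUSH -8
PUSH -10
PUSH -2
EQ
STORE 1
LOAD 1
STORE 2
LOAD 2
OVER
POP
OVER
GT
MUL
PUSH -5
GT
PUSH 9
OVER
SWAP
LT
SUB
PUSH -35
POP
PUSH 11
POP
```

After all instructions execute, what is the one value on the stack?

PUSH -8  -> -8
PUSH -10 -> -8 -10
PUSH -2  -> -8 -10 -2
EQ       -> -8 0
STORE 1  -> -8
LOAD 1   -> -8 0
STORE 2  -> -8
LOAD 2   -> -8 0
OVER     -> -8 0 -8
POP      -> -8 0
OVER     -> -8 0 -8
GT       -> -8 1
MUL      -> -8
PUSH -5  -> -8 -5
GT       -> 0
PUSH 9   -> 0 9
OVER     -> 0 9 0
SWAP     -> 0 0 9
LT       -> 0 1
SUB      -> -1
PUSH -35 -> -1 -35
POP      -> -1
PUSH 11  -> -1 11
POP      -> -1

-1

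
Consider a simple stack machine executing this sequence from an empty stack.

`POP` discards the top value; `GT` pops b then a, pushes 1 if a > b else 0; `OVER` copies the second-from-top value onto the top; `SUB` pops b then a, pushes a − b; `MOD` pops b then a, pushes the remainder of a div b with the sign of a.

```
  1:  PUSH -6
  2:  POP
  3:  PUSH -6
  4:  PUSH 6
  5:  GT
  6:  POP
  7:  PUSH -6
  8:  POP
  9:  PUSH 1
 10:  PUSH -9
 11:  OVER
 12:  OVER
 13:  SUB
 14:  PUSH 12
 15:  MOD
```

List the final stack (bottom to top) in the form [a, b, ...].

[1, -9, 10]

PUSH -6  -6
POP      (empty)
PUSH -6  -6
PUSH 6   -6 6
GT       0
POP      (empty)
PUSH -6  -6
POP      (empty)
PUSH 1   1
PUSH -9  1 -9
OVER     1 -9 1
OVER     1 -9 1 -9
SUB      1 -9 10
PUSH 12  1 -9 10 12
MOD      1 -9 10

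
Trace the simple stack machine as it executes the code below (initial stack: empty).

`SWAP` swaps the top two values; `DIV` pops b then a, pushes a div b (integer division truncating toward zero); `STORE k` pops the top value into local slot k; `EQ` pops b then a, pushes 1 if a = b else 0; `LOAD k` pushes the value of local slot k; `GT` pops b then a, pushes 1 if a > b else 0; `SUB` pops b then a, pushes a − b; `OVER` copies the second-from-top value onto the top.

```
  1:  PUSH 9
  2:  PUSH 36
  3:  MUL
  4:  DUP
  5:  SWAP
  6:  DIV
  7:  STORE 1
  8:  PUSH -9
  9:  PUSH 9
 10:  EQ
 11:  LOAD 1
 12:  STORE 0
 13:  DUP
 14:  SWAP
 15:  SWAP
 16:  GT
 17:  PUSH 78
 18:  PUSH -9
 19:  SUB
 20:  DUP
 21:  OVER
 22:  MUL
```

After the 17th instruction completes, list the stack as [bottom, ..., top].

PUSH 9  -> [9]
PUSH 36 -> [9, 36]
MUL     -> [324]
DUP     -> [324, 324]
SWAP    -> [324, 324]
DIV     -> [1]
STORE 1 -> []
PUSH -9 -> [-9]
PUSH 9  -> [-9, 9]
EQ      -> [0]
LOAD 1  -> [0, 1]
STORE 0 -> [0]
DUP     -> [0, 0]
SWAP    -> [0, 0]
SWAP    -> [0, 0]
GT      -> [0]
PUSH 78 -> [0, 78]

[0, 78]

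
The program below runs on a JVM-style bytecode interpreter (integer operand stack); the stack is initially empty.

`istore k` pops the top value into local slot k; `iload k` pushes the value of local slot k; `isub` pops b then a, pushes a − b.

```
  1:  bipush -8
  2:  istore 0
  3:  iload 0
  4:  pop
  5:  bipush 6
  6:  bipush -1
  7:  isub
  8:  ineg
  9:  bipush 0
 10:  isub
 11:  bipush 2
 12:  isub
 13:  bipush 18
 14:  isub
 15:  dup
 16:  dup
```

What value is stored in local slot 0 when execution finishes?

bipush -8  -8
istore 0   (empty)
iload 0    -8
pop        (empty)
bipush 6   6
bipush -1  6 -1
isub       7
ineg       -7
bipush 0   -7 0
isub       -7
bipush 2   -7 2
isub       -9
bipush 18  -9 18
isub       -27
dup        -27 -27
dup        -27 -27 -27

-8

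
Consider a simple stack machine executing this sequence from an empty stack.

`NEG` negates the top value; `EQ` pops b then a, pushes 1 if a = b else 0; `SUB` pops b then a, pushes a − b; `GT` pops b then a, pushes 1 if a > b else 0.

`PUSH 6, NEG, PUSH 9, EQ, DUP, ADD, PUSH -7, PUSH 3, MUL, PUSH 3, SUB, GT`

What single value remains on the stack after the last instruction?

PUSH 6  -> [6]
NEG     -> [-6]
PUSH 9  -> [-6, 9]
EQ      -> [0]
DUP     -> [0, 0]
ADD     -> [0]
PUSH -7 -> [0, -7]
PUSH 3  -> [0, -7, 3]
MUL     -> [0, -21]
PUSH 3  -> [0, -21, 3]
SUB     -> [0, -24]
GT      -> [1]

1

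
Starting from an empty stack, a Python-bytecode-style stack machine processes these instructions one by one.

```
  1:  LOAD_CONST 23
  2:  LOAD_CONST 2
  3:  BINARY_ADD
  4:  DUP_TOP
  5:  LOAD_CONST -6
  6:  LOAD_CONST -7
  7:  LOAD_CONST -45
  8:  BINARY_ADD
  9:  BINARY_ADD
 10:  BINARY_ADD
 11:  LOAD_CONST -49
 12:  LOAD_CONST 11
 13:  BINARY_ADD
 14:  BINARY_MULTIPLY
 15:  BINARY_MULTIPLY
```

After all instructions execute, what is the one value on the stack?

LOAD_CONST 23   → [23]
LOAD_CONST 2    → [23, 2]
BINARY_ADD      → [25]
DUP_TOP         → [25, 25]
LOAD_CONST -6   → [25, 25, -6]
LOAD_CONST -7   → [25, 25, -6, -7]
LOAD_CONST -45  → [25, 25, -6, -7, -45]
BINARY_ADD      → [25, 25, -6, -52]
BINARY_ADD      → [25, 25, -58]
BINARY_ADD      → [25, -33]
LOAD_CONST -49  → [25, -33, -49]
LOAD_CONST 11   → [25, -33, -49, 11]
BINARY_ADD      → [25, -33, -38]
BINARY_MULTIPLY → [25, 1254]
BINARY_MULTIPLY → [31350]

31350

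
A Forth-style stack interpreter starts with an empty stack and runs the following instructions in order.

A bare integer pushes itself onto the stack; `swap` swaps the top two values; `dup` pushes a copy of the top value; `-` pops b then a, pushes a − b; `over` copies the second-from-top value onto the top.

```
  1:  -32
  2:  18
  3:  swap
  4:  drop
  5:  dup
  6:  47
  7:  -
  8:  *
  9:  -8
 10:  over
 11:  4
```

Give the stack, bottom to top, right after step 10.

[-522, -8, -522]

-32  : [-32]
18   : [-32, 18]
swap : [18, -32]
drop : [18]
dup  : [18, 18]
47   : [18, 18, 47]
-    : [18, -29]
*    : [-522]
-8   : [-522, -8]
over : [-522, -8, -522]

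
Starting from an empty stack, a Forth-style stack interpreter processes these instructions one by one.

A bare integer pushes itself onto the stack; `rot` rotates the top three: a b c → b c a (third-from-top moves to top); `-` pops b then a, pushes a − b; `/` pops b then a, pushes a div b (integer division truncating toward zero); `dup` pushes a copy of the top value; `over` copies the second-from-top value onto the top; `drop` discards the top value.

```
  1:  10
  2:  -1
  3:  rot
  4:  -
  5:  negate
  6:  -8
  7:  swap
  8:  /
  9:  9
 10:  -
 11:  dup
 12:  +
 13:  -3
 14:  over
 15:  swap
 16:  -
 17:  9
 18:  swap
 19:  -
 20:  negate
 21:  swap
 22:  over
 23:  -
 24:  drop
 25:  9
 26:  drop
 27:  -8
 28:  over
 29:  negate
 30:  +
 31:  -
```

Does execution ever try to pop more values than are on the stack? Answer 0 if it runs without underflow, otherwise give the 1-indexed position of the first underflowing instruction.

3

10  [10]
-1  [10, -1]
rot  — needs 3 operands, stack has 2 → underflow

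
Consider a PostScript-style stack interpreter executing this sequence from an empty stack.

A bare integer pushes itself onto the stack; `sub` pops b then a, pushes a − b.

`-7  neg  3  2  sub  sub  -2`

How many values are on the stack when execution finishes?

-7  : -7
neg : 7
3   : 7 3
2   : 7 3 2
sub : 7 1
sub : 6
-2  : 6 -2

2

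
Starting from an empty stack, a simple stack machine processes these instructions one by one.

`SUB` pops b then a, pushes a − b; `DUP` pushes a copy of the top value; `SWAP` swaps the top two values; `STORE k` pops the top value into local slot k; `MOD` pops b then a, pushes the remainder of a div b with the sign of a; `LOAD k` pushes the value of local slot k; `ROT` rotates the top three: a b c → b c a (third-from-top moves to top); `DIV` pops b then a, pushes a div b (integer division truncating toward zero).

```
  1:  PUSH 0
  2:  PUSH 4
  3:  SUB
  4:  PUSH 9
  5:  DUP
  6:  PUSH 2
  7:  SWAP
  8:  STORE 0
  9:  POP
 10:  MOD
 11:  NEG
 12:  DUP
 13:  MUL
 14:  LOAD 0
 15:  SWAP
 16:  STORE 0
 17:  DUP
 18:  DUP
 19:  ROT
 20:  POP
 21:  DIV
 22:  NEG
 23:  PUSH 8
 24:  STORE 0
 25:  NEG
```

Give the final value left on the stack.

PUSH 0  : [0]
PUSH 4  : [0, 4]
SUB     : [-4]
PUSH 9  : [-4, 9]
DUP     : [-4, 9, 9]
PUSH 2  : [-4, 9, 9, 2]
SWAP    : [-4, 9, 2, 9]
STORE 0 : [-4, 9, 2]
POP     : [-4, 9]
MOD     : [-4]
NEG     : [4]
DUP     : [4, 4]
MUL     : [16]
LOAD 0  : [16, 9]
SWAP    : [9, 16]
STORE 0 : [9]
DUP     : [9, 9]
DUP     : [9, 9, 9]
ROT     : [9, 9, 9]
POP     : [9, 9]
DIV     : [1]
NEG     : [-1]
PUSH 8  : [-1, 8]
STORE 0 : [-1]
NEG     : [1]

1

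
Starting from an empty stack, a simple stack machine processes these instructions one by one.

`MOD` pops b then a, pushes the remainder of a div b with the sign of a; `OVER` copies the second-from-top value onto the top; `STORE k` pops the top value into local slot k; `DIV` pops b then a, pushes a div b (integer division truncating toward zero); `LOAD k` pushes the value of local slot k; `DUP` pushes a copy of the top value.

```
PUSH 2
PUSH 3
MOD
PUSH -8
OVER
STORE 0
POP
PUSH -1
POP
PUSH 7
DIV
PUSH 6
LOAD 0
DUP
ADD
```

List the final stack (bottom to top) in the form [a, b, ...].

PUSH 2  -> [2]
PUSH 3  -> [2, 3]
MOD     -> [2]
PUSH -8 -> [2, -8]
OVER    -> [2, -8, 2]
STORE 0 -> [2, -8]
POP     -> [2]
PUSH -1 -> [2, -1]
POP     -> [2]
PUSH 7  -> [2, 7]
DIV     -> [0]
PUSH 6  -> [0, 6]
LOAD 0  -> [0, 6, 2]
DUP     -> [0, 6, 2, 2]
ADD     -> [0, 6, 4]

[0, 6, 4]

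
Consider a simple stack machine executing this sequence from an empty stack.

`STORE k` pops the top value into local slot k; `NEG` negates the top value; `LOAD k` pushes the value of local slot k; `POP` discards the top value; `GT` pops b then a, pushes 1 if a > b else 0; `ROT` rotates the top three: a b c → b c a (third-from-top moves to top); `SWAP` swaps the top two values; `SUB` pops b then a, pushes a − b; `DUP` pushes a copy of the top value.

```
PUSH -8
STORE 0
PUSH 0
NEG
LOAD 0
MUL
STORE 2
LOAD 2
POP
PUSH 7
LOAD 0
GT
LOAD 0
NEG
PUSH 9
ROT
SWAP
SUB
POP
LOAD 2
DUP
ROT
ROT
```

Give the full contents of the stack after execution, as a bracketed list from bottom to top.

[0, 8, 0]

PUSH -8 : -8
STORE 0 : (empty)
PUSH 0  : 0
NEG     : 0
LOAD 0  : 0 -8
MUL     : 0
STORE 2 : (empty)
LOAD 2  : 0
POP     : (empty)
PUSH 7  : 7
LOAD 0  : 7 -8
GT      : 1
LOAD 0  : 1 -8
NEG     : 1 8
PUSH 9  : 1 8 9
ROT     : 8 9 1
SWAP    : 8 1 9
SUB     : 8 -8
POP     : 8
LOAD 2  : 8 0
DUP     : 8 0 0
ROT     : 0 0 8
ROT     : 0 8 0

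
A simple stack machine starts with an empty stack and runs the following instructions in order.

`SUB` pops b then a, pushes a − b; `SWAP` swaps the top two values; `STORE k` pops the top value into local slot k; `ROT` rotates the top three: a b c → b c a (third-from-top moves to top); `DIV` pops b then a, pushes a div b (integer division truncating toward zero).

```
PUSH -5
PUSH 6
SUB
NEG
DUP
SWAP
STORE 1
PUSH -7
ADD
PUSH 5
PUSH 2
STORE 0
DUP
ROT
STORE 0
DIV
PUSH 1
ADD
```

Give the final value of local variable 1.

11

PUSH -5  [-5]
PUSH 6   [-5, 6]
SUB      [-11]
NEG      [11]
DUP      [11, 11]
SWAP     [11, 11]
STORE 1  [11]
PUSH -7  [11, -7]
ADD      [4]
PUSH 5   [4, 5]
PUSH 2   [4, 5, 2]
STORE 0  [4, 5]
DUP      [4, 5, 5]
ROT      [5, 5, 4]
STORE 0  [5, 5]
DIV      [1]
PUSH 1   [1, 1]
ADD      [2]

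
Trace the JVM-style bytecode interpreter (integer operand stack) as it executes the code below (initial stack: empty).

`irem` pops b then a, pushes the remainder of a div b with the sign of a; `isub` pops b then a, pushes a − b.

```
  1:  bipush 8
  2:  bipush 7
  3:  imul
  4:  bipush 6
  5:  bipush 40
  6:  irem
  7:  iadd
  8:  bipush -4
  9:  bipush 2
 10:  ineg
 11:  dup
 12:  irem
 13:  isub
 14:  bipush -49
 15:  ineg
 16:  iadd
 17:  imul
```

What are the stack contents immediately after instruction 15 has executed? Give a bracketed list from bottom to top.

[62, -4, 49]

bipush 8    [8]
bipush 7    [8, 7]
imul        [56]
bipush 6    [56, 6]
bipush 40   [56, 6, 40]
irem        [56, 6]
iadd        [62]
bipush -4   [62, -4]
bipush 2    [62, -4, 2]
ineg        [62, -4, -2]
dup         [62, -4, -2, -2]
irem        [62, -4, 0]
isub        [62, -4]
bipush -49  [62, -4, -49]
ineg        [62, -4, 49]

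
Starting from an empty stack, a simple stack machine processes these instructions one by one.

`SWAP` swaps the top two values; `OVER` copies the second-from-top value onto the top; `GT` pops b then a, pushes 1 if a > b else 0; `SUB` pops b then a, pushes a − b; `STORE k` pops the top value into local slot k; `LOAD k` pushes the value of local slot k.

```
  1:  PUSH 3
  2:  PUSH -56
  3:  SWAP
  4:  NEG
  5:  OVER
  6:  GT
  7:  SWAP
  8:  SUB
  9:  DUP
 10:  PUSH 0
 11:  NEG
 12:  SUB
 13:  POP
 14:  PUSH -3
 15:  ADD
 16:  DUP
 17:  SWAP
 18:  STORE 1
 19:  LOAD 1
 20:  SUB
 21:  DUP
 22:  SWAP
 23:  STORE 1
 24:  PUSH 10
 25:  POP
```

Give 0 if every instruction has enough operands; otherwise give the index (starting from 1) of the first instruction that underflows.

0

PUSH 3   → 3
PUSH -56 → 3 -56
SWAP     → -56 3
NEG      → -56 -3
OVER     → -56 -3 -56
GT       → -56 1
SWAP     → 1 -56
SUB      → 57
DUP      → 57 57
PUSH 0   → 57 57 0
NEG      → 57 57 0
SUB      → 57 57
POP      → 57
PUSH -3  → 57 -3
ADD      → 54
DUP      → 54 54
SWAP     → 54 54
STORE 1  → 54
LOAD 1   → 54 54
SUB      → 0
DUP      → 0 0
SWAP     → 0 0
STORE 1  → 0
PUSH 10  → 0 10
POP      → 0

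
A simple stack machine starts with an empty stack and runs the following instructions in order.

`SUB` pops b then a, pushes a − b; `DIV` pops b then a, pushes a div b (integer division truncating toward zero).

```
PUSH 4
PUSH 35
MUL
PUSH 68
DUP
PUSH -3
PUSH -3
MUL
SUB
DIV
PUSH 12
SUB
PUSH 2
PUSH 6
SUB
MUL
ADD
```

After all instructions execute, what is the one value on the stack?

184

PUSH 4  → 4
PUSH 35 → 4 35
MUL     → 140
PUSH 68 → 140 68
DUP     → 140 68 68
PUSH -3 → 140 68 68 -3
PUSH -3 → 140 68 68 -3 -3
MUL     → 140 68 68 9
SUB     → 140 68 59
DIV     → 140 1
PUSH 12 → 140 1 12
SUB     → 140 -11
PUSH 2  → 140 -11 2
PUSH 6  → 140 -11 2 6
SUB     → 140 -11 -4
MUL     → 140 44
ADD     → 184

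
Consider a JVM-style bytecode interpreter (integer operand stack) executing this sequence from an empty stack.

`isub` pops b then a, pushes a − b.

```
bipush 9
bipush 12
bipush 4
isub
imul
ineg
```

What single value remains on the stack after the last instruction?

bipush 9  : 9
bipush 12 : 9 12
bipush 4  : 9 12 4
isub      : 9 8
imul      : 72
ineg      : -72

-72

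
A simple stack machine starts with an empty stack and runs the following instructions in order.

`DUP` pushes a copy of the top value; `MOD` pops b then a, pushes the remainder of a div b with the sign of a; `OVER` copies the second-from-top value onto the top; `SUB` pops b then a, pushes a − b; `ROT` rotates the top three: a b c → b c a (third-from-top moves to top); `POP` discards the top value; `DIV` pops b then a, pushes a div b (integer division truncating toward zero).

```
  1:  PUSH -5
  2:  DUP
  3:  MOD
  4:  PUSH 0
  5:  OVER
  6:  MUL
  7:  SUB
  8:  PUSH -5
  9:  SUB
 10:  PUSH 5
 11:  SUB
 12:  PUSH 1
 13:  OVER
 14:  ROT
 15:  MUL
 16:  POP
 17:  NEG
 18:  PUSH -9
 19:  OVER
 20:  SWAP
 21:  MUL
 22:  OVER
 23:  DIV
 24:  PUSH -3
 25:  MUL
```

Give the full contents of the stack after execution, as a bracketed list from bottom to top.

[-1, 27]

PUSH -5 : -5
DUP     : -5 -5
MOD     : 0
PUSH 0  : 0 0
OVER    : 0 0 0
MUL     : 0 0
SUB     : 0
PUSH -5 : 0 -5
SUB     : 5
PUSH 5  : 5 5
SUB     : 0
PUSH 1  : 0 1
OVER    : 0 1 0
ROT     : 1 0 0
MUL     : 1 0
POP     : 1
NEG     : -1
PUSH -9 : -1 -9
OVER    : -1 -9 -1
SWAP    : -1 -1 -9
MUL     : -1 9
OVER    : -1 9 -1
DIV     : -1 -9
PUSH -3 : -1 -9 -3
MUL     : -1 27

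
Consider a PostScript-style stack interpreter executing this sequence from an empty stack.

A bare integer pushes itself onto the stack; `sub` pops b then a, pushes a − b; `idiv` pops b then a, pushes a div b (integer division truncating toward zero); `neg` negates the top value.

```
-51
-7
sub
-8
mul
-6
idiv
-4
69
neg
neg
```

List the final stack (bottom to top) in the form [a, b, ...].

-51   -51
-7    -51 -7
sub   -44
-8    -44 -8
mul   352
-6    352 -6
idiv  -58
-4    -58 -4
69    -58 -4 69
neg   -58 -4 -69
neg   -58 -4 69

[-58, -4, 69]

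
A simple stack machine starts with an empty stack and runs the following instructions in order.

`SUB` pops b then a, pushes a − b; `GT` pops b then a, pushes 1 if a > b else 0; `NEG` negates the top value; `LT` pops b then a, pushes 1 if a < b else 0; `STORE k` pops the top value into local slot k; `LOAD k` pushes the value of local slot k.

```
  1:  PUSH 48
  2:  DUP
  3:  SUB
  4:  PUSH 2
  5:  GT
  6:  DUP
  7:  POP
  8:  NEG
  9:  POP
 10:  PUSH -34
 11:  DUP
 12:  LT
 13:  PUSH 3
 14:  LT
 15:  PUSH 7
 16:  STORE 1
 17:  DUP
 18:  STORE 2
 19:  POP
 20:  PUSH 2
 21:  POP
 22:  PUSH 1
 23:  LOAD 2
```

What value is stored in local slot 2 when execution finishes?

1

PUSH 48  -> 48
DUP      -> 48 48
SUB      -> 0
PUSH 2   -> 0 2
GT       -> 0
DUP      -> 0 0
POP      -> 0
NEG      -> 0
POP      -> (empty)
PUSH -34 -> -34
DUP      -> -34 -34
LT       -> 0
PUSH 3   -> 0 3
LT       -> 1
PUSH 7   -> 1 7
STORE 1  -> 1
DUP      -> 1 1
STORE 2  -> 1
POP      -> (empty)
PUSH 2   -> 2
POP      -> (empty)
PUSH 1   -> 1
LOAD 2   -> 1 1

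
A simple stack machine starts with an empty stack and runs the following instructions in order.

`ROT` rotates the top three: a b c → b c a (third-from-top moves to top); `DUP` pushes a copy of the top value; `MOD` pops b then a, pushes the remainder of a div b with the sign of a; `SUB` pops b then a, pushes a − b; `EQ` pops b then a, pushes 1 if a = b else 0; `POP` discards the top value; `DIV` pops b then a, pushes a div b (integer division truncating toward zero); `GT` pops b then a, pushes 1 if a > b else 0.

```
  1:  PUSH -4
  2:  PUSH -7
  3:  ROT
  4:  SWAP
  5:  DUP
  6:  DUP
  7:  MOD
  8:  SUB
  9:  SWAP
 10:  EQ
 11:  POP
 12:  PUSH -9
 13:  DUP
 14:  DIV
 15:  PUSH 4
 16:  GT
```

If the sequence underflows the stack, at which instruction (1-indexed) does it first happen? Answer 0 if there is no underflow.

PUSH -4 → [-4]
PUSH -7 → [-4, -7]
ROT  — needs 3 operands, stack has 2 → underflow

3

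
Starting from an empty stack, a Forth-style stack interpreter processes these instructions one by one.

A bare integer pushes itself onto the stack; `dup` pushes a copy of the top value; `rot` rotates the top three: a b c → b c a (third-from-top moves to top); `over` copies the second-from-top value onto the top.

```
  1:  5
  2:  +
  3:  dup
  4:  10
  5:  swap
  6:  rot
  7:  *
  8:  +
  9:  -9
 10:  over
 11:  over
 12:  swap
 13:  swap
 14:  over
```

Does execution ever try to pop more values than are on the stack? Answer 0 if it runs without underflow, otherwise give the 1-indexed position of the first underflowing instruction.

2

5  [5]
+  — needs 2 operands, stack has 1 → underflow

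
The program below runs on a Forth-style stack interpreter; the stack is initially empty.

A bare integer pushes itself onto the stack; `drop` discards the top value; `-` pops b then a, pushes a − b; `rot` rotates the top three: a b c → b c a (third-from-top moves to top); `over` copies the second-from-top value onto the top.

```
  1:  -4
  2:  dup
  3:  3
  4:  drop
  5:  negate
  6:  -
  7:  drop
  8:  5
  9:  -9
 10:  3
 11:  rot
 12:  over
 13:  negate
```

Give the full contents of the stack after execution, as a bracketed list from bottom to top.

-4     → [-4]
dup    → [-4, -4]
3      → [-4, -4, 3]
drop   → [-4, -4]
negate → [-4, 4]
-      → [-8]
drop   → []
5      → [5]
-9     → [5, -9]
3      → [5, -9, 3]
rot    → [-9, 3, 5]
over   → [-9, 3, 5, 3]
negate → [-9, 3, 5, -3]

[-9, 3, 5, -3]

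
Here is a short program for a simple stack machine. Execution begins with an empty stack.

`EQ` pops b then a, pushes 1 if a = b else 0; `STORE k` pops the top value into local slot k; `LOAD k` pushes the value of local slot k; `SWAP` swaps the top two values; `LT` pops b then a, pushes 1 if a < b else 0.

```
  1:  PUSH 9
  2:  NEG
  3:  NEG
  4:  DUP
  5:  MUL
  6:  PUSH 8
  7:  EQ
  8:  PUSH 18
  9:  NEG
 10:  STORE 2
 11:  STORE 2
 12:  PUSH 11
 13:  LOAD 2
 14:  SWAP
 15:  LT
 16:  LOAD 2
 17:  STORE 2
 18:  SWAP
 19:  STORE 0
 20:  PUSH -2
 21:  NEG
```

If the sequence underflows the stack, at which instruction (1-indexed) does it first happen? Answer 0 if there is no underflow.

18

PUSH 9  -> [9]
NEG     -> [-9]
NEG     -> [9]
DUP     -> [9, 9]
MUL     -> [81]
PUSH 8  -> [81, 8]
EQ      -> [0]
PUSH 18 -> [0, 18]
NEG     -> [0, -18]
STORE 2 -> [0]
STORE 2 -> []
PUSH 11 -> [11]
LOAD 2  -> [11, 0]
SWAP    -> [0, 11]
LT      -> [1]
LOAD 2  -> [1, 0]
STORE 2 -> [1]
SWAP  — needs 2 operands, stack has 1 → underflow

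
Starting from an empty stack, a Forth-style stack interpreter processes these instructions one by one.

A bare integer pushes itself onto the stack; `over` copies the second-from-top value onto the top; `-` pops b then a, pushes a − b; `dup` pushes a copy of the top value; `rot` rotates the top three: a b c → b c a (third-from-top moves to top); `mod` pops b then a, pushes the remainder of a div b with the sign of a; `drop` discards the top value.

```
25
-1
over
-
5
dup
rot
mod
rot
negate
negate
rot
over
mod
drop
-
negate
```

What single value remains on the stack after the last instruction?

20

25     -> 25
-1     -> 25 -1
over   -> 25 -1 25
-      -> 25 -26
5      -> 25 -26 5
dup    -> 25 -26 5 5
rot    -> 25 5 5 -26
mod    -> 25 5 5
rot    -> 5 5 25
negate -> 5 5 -25
negate -> 5 5 25
rot    -> 5 25 5
over   -> 5 25 5 25
mod    -> 5 25 5
drop   -> 5 25
-      -> -20
negate -> 20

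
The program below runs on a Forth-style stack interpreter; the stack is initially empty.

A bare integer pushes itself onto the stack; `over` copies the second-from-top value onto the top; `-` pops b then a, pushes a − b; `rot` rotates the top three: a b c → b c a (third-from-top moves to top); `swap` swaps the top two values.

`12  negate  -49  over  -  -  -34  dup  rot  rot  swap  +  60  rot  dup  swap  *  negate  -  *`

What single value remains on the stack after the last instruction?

-10944

12     → 12
negate → -12
-49    → -12 -49
over   → -12 -49 -12
-      → -12 -37
-      → 25
-34    → 25 -34
dup    → 25 -34 -34
rot    → -34 -34 25
rot    → -34 25 -34
swap   → -34 -34 25
+      → -34 -9
60     → -34 -9 60
rot    → -9 60 -34
dup    → -9 60 -34 -34
swap   → -9 60 -34 -34
*      → -9 60 1156
negate → -9 60 -1156
-      → -9 1216
*      → -10944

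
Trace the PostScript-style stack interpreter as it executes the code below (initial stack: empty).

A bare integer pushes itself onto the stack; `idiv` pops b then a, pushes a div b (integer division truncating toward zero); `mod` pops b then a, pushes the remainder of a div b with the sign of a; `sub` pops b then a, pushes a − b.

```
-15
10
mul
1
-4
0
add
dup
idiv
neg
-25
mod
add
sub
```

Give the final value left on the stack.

-150

-15  -> -15
10   -> -15 10
mul  -> -150
1    -> -150 1
-4   -> -150 1 -4
0    -> -150 1 -4 0
add  -> -150 1 -4
dup  -> -150 1 -4 -4
idiv -> -150 1 1
neg  -> -150 1 -1
-25  -> -150 1 -1 -25
mod  -> -150 1 -1
add  -> -150 0
sub  -> -150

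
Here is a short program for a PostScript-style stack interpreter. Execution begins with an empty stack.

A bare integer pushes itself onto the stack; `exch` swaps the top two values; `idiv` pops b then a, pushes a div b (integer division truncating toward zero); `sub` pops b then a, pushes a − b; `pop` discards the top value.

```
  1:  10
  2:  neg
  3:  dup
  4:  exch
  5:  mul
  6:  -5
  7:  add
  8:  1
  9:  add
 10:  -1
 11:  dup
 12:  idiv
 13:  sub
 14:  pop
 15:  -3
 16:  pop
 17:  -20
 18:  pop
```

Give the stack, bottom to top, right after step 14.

10    [10]
neg   [-10]
dup   [-10, -10]
exch  [-10, -10]
mul   [100]
-5    [100, -5]
add   [95]
1     [95, 1]
add   [96]
-1    [96, -1]
dup   [96, -1, -1]
idiv  [96, 1]
sub   [95]
pop   []

[]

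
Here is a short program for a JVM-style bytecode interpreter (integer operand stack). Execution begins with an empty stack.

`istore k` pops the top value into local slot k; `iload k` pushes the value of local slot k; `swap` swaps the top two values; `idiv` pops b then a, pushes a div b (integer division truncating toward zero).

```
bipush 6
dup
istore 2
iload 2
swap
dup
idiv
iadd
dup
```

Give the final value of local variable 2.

bipush 6 -> [6]
dup      -> [6, 6]
istore 2 -> [6]
iload 2  -> [6, 6]
swap     -> [6, 6]
dup      -> [6, 6, 6]
idiv     -> [6, 1]
iadd     -> [7]
dup      -> [7, 7]

6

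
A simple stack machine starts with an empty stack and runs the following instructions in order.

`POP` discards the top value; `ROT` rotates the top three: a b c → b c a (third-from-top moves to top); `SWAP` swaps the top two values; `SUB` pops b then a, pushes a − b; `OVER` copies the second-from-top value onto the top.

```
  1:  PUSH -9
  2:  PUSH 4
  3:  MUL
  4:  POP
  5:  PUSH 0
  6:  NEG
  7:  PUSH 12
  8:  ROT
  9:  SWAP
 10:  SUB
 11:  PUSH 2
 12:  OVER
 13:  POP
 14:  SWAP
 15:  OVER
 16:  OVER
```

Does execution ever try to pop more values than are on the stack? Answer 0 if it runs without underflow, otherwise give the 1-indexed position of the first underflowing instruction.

PUSH -9 : [-9]
PUSH 4  : [-9, 4]
MUL     : [-36]
POP     : []
PUSH 0  : [0]
NEG     : [0]
PUSH 12 : [0, 12]
ROT  — needs 3 operands, stack has 2 → underflow

8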